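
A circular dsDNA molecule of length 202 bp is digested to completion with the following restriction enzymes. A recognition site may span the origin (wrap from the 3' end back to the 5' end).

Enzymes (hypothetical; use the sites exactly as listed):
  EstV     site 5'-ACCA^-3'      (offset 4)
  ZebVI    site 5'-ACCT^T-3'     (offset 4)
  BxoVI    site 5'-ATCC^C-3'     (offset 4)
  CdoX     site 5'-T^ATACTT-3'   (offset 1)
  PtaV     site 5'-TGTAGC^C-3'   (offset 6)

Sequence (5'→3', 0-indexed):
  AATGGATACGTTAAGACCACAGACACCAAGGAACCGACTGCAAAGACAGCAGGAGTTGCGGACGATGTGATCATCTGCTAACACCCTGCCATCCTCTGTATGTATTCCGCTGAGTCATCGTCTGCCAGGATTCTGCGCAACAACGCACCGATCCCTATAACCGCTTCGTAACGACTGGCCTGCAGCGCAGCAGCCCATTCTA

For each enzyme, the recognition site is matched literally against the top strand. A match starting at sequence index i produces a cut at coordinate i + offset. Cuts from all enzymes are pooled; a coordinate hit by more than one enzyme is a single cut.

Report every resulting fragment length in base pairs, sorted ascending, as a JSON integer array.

[9,67,126]

Per-enzyme occurrences:
  EstV (ACCA, off=4): starts [15, 24] → cuts [19, 28]
  ZebVI (ACCTT, off=4): no sites
  BxoVI (ATCCC, off=4): starts [150] → cuts [154]
  CdoX (TATACTT, off=1): no sites
  PtaV (TGTAGCC, off=6): no sites

Pooled cuts: [19, 28, 154]

Fragment lengths:
  19→28: 9 bp
  28→154: 126 bp
  154→19 (wrap): 202-154+19 = 67 bp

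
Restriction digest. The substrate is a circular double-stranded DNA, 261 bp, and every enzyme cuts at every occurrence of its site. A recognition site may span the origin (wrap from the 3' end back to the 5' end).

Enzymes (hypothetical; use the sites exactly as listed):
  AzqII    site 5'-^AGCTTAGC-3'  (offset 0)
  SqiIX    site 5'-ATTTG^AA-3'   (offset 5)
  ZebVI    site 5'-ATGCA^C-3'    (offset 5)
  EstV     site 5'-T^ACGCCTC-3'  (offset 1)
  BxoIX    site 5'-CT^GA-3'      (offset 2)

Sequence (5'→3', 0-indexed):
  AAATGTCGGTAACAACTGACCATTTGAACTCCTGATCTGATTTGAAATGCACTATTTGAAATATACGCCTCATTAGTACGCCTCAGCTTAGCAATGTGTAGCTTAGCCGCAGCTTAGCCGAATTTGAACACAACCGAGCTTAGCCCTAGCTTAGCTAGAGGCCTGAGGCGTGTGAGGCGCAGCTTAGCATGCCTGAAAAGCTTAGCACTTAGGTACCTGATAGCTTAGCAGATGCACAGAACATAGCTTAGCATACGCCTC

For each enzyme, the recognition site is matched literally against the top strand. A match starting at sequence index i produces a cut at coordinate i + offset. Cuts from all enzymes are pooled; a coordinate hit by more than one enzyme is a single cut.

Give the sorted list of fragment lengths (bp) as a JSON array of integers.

Scan for sites:
  AzqII AGCTTAGC/0: at [84, 99, 110, 136, 147, 180, 198, 221, 244] ⇒ [84, 99, 110, 136, 147, 180, 198, 221, 244]
  SqiIX ATTTGAA/5: at [21, 39, 53, 121] ⇒ [26, 44, 58, 126]
  ZebVI ATGCAC/5: at [46, 231] ⇒ [51, 236]
  EstV TACGCCTC/1: at [63, 76, 253] ⇒ [64, 77, 254]
  BxoIX CTGA/2: at [15, 31, 36, 162, 192, 216] ⇒ [17, 33, 38, 164, 194, 218]

Pooled cuts: [17, 26, 33, 38, 44, 51, 58, 64, 77, 84, 99, 110, 126, 136, 147, 164, 180, 194, 198, 218, 221, 236, 244, 254]

Fragment lengths:
  17→26: 9 bp
  26→33: 7 bp
  33→38: 5 bp
  38→44: 6 bp
  44→51: 7 bp
  51→58: 7 bp
  58→64: 6 bp
  64→77: 13 bp
  77→84: 7 bp
  84→99: 15 bp
  99→110: 11 bp
  110→126: 16 bp
  126→136: 10 bp
  136→147: 11 bp
  147→164: 17 bp
  164→180: 16 bp
  180→194: 14 bp
  194→198: 4 bp
  198→218: 20 bp
  218→221: 3 bp
  221→236: 15 bp
  236→244: 8 bp
  244→254: 10 bp
  254→17 (wrap): 261-254+17 = 24 bp

[3,4,5,6,6,7,7,7,7,8,9,10,10,11,11,13,14,15,15,16,16,17,20,24]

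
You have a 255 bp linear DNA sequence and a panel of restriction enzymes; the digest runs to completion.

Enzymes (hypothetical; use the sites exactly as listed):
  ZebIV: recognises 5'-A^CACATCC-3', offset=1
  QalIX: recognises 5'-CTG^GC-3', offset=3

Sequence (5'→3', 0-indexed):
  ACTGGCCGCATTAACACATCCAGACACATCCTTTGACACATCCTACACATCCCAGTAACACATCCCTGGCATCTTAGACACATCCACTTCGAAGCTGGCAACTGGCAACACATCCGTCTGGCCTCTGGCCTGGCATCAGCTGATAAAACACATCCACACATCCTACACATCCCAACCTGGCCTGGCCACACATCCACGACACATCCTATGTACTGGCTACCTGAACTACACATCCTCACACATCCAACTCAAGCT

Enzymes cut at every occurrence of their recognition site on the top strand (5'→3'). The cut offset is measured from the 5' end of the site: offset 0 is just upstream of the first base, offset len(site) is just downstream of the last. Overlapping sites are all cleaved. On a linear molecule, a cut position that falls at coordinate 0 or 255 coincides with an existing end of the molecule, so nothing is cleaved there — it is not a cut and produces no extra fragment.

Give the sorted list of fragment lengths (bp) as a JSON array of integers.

Per-enzyme occurrences:
  ZebIV ACACATCC/1: at [13, 23, 35, 44, 57, 77, 107, 147, 155, 164, 187, 198, 227, 237] ⇒ [14, 24, 36, 45, 58, 78, 108, 148, 156, 165, 188, 199, 228, 238]
  QalIX CTGGC/3: at [1, 65, 94, 101, 117, 124, 129, 176, 181, 212] ⇒ [4, 68, 97, 104, 120, 127, 132, 179, 184, 215]

Pooled cuts: [4, 14, 24, 36, 45, 58, 68, 78, 97, 104, 108, 120, 127, 132, 148, 156, 165, 179, 184, 188, 199, 215, 228, 238]

Fragment lengths:
  [0,4): 4 bp
  [4,14): 10 bp
  [14,24): 10 bp
  [24,36): 12 bp
  [36,45): 9 bp
  [45,58): 13 bp
  [58,68): 10 bp
  [68,78): 10 bp
  [78,97): 19 bp
  [97,104): 7 bp
  [104,108): 4 bp
  [108,120): 12 bp
  [120,127): 7 bp
  [127,132): 5 bp
  [132,148): 16 bp
  [148,156): 8 bp
  [156,165): 9 bp
  [165,179): 14 bp
  [179,184): 5 bp
  [184,188): 4 bp
  [188,199): 11 bp
  [199,215): 16 bp
  [215,228): 13 bp
  [228,238): 10 bp
  [238,255): 17 bp

[4,4,4,5,5,7,7,8,9,9,10,10,10,10,10,11,12,12,13,13,14,16,16,17,19]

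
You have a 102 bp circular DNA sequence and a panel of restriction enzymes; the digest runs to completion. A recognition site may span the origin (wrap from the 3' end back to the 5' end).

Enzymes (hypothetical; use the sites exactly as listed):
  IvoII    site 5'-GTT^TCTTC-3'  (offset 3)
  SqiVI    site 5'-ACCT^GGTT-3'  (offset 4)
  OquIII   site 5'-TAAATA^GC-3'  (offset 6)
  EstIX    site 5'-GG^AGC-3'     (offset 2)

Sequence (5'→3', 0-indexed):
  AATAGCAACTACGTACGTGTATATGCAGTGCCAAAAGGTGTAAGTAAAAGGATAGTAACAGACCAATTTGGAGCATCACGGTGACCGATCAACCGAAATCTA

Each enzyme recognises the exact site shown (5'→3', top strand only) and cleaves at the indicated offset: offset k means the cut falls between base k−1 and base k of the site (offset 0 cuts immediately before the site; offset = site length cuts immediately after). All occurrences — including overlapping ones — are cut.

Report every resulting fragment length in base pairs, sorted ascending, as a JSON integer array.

[35,67]

Per-enzyme occurrences:
  IvoII (GTTTCTTC, off=3): no sites
  SqiVI (ACCTGGTT, off=4): no sites
  OquIII TAAATAGC/6: at [100] ⇒ [4]
  EstIX GGAGC/2: at [69] ⇒ [71]

All cut coordinates (distinct, sorted): [4, 71]

Fragments:
  4→71: 67 bp
  71→4 (wrap): 102-71+4 = 35 bp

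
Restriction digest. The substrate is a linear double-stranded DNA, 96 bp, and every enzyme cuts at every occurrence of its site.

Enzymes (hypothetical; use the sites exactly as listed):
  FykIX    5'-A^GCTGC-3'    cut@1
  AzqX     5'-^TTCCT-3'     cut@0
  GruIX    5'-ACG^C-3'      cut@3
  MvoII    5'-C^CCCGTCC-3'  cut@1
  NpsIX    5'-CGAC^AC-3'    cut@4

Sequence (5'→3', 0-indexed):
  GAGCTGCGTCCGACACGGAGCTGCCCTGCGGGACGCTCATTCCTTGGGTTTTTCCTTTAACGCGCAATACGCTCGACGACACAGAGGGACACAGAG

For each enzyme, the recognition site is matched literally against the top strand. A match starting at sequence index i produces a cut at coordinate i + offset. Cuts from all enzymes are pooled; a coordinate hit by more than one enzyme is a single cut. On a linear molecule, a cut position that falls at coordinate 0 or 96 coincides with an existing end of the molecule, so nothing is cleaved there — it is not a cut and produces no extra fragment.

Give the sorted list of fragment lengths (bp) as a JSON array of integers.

Scan for sites:
  FykIX (AGCTGC, off=1): starts [1, 18] → cuts [2, 19]
  AzqX (TTCCT, off=0): starts [39, 51] → cuts [39, 51]
  GruIX (ACGC, off=3): starts [32, 59, 68] → cuts [35, 62, 71]
  MvoII (CCCCGTCC, off=1): no sites
  NpsIX (CGACAC, off=4): starts [10, 76] → cuts [14, 80]

Pooled cuts: [2, 14, 19, 35, 39, 51, 62, 71, 80]

Fragments:
  [0,2): 2 bp
  [2,14): 12 bp
  [14,19): 5 bp
  [19,35): 16 bp
  [35,39): 4 bp
  [39,51): 12 bp
  [51,62): 11 bp
  [62,71): 9 bp
  [71,80): 9 bp
  [80,96): 16 bp

[2,4,5,9,9,11,12,12,16,16]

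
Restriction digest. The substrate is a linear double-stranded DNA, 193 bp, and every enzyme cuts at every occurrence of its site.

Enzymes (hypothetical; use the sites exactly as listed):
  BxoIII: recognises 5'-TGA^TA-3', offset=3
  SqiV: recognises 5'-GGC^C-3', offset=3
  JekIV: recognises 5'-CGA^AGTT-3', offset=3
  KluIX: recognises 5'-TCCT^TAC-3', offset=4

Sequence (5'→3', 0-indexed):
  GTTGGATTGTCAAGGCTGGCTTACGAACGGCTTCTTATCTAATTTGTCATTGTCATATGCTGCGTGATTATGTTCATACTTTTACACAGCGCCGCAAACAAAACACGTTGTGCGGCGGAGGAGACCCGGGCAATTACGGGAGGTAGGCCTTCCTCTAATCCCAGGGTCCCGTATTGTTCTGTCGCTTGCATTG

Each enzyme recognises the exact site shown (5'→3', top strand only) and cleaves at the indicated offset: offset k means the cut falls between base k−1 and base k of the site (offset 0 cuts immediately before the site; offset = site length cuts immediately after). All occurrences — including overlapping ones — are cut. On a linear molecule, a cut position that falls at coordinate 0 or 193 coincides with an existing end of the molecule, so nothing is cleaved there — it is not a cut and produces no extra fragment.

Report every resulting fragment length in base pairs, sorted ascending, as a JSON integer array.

[45,148]

Site scan:
  BxoIII (TGATA, off=3): no sites
  SqiV GGCC/3: at [145] ⇒ [148]
  JekIV (CGAAGTT, off=3): no sites
  KluIX (TCCTTAC, off=4): no sites

All cut coordinates (distinct, sorted): [148]

Fragment lengths:
  [0,148): 148 bp
  [148,193): 45 bp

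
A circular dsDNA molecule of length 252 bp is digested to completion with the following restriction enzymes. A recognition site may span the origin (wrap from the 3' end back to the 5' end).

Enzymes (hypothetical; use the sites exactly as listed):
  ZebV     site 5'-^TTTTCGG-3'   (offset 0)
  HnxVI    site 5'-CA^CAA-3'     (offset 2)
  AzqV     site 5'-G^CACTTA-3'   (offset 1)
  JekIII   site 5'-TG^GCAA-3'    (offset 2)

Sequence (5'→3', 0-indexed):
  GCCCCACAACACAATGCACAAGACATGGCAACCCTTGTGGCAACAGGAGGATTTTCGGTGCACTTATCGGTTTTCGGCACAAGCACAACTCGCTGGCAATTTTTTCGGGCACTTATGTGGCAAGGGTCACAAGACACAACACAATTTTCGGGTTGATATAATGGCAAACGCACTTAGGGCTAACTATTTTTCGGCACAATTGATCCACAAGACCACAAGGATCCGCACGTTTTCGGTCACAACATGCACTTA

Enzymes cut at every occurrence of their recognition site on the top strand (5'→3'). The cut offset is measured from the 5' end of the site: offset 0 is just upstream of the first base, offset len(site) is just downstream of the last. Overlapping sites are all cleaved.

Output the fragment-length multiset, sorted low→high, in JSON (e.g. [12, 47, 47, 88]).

Scan for sites:
  ZebV (TTTTCGG, off=0): starts [51, 70, 101, 144, 187, 229] → cuts [51, 70, 101, 144, 187, 229]
  HnxVI (CACAA, off=2): starts [4, 9, 16, 77, 83, 127, 134, 139, 194, 205, 213, 237] → cuts [6, 11, 18, 79, 85, 129, 136, 141, 196, 207, 215, 239]
  AzqV (GCACTTA, off=1): starts [59, 108, 169, 245] → cuts [60, 109, 170, 246]
  JekIII (TGGCAA, off=2): starts [25, 37, 93, 117, 161] → cuts [27, 39, 95, 119, 163]

Pooled cuts: [6, 11, 18, 27, 39, 51, 60, 70, 79, 85, 95, 101, 109, 119, 129, 136, 141, 144, 163, 170, 187, 196, 207, 215, 229, 239, 246]

Fragment lengths:
  6→11: 5 bp
  11→18: 7 bp
  18→27: 9 bp
  27→39: 12 bp
  39→51: 12 bp
  51→60: 9 bp
  60→70: 10 bp
  70→79: 9 bp
  79→85: 6 bp
  85→95: 10 bp
  95→101: 6 bp
  101→109: 8 bp
  109→119: 10 bp
  119→129: 10 bp
  129→136: 7 bp
  136→141: 5 bp
  141→144: 3 bp
  144→163: 19 bp
  163→170: 7 bp
  170→187: 17 bp
  187→196: 9 bp
  196→207: 11 bp
  207→215: 8 bp
  215→229: 14 bp
  229→239: 10 bp
  239→246: 7 bp
  246→6 (wrap): 252-246+6 = 12 bp

[3,5,5,6,6,7,7,7,7,8,8,9,9,9,9,10,10,10,10,10,11,12,12,12,14,17,19]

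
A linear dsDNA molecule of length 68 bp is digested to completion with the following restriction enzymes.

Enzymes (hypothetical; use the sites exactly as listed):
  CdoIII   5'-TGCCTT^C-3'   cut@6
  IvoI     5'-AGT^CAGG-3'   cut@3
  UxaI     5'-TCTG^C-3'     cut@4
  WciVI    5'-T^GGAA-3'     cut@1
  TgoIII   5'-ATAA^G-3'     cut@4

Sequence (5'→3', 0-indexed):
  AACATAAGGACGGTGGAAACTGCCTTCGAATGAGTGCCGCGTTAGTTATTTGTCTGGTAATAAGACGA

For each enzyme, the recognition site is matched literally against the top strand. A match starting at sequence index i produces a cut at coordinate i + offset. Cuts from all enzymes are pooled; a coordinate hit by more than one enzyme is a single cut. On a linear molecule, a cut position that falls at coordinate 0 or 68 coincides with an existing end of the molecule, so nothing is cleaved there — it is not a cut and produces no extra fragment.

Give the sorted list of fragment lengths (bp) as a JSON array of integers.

[5,7,7,12,37]

Scan for sites:
  CdoIII TGCCTTC/6: at [20] ⇒ [26]
  IvoI (AGTCAGG, off=3): no sites
  UxaI (TCTGC, off=4): no sites
  WciVI TGGAA/1: at [13] ⇒ [14]
  TgoIII ATAAG/4: at [3, 59] ⇒ [7, 63]

All cut coordinates (distinct, sorted): [7, 14, 26, 63]

Fragment lengths:
  [0,7): 7 bp
  [7,14): 7 bp
  [14,26): 12 bp
  [26,63): 37 bp
  [63,68): 5 bp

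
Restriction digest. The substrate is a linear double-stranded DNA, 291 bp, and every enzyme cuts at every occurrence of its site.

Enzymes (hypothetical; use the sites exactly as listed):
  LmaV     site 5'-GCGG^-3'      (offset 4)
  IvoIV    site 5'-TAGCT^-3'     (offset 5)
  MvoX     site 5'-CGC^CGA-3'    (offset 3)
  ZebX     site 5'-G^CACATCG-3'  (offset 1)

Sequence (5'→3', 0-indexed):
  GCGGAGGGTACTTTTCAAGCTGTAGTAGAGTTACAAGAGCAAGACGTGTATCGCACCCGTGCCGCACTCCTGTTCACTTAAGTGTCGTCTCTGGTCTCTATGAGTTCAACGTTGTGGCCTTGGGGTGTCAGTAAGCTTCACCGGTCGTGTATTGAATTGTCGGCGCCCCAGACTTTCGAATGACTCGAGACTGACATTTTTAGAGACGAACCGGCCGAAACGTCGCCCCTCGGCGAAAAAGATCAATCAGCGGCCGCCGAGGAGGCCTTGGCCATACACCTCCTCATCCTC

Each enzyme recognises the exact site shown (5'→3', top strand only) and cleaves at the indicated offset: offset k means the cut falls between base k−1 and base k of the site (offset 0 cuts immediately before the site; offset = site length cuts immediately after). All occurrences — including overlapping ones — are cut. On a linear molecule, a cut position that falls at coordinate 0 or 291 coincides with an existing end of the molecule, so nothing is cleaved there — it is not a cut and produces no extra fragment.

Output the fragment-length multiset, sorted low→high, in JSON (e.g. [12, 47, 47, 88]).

Site scan:
  LmaV GCGG/4: at [0, 249] ⇒ [4, 253]
  IvoIV (TAGCT, off=5): no sites
  MvoX CGCCGA/3: at [254] ⇒ [257]
  ZebX (GCACATCG, off=1): no sites

All cut coordinates (distinct, sorted): [4, 253, 257]

Fragments:
  [0,4): 4 bp
  [4,253): 249 bp
  [253,257): 4 bp
  [257,291): 34 bp

[4,4,34,249]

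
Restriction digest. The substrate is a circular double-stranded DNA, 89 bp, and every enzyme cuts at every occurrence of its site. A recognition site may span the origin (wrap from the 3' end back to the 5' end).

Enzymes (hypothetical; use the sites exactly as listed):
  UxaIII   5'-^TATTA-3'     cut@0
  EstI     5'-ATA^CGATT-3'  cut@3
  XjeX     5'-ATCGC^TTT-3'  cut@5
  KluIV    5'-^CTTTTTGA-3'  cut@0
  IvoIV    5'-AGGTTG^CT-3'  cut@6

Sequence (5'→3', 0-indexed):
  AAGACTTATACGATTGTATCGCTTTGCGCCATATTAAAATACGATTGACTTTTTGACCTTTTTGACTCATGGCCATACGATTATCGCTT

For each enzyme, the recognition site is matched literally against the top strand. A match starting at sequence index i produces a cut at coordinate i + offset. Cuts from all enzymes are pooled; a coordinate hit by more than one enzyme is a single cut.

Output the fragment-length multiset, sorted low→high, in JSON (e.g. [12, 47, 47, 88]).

Per-enzyme occurrences:
  UxaIII (TATTA, off=0): starts [31] → cuts [31]
  EstI (ATACGATT, off=3): starts [7, 38, 74] → cuts [10, 41, 77]
  XjeX (ATCGCTTT, off=5): starts [17] → cuts [22]
  KluIV (CTTTTTGA, off=0): starts [48, 57] → cuts [48, 57]
  IvoIV (AGGTTGCT, off=6): no sites

Pooled cuts: [10, 22, 31, 41, 48, 57, 77]

Fragment lengths:
  10→22: 12 bp
  22→31: 9 bp
  31→41: 10 bp
  41→48: 7 bp
  48→57: 9 bp
  57→77: 20 bp
  77→10 (wrap): 89-77+10 = 22 bp

[7,9,9,10,12,20,22]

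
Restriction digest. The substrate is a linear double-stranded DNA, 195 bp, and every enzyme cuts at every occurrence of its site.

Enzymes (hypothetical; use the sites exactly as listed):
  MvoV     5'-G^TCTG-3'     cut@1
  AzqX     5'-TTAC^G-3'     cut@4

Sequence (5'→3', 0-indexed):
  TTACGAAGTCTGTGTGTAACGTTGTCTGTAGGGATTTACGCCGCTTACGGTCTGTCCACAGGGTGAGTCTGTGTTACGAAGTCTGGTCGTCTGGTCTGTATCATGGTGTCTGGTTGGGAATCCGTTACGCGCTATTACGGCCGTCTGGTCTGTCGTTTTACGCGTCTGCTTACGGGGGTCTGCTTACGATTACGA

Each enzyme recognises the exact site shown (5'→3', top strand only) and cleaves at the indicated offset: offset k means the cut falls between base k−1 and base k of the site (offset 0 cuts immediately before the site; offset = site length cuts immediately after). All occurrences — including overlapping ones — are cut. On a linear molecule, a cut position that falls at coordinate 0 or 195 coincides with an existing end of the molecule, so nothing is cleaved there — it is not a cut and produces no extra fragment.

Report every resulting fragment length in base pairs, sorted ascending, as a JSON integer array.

Scan for sites:
  MvoV (GTCTG, off=1): starts [7, 23, 49, 66, 80, 88, 93, 107, 142, 147, 163, 177] → cuts [8, 24, 50, 67, 81, 89, 94, 108, 143, 148, 164, 178]
  AzqX (TTACG, off=4): starts [0, 35, 44, 73, 124, 134, 157, 169, 183, 189] → cuts [4, 39, 48, 77, 128, 138, 161, 173, 187, 193]

All cut coordinates (distinct, sorted): [4, 8, 24, 39, 48, 50, 67, 77, 81, 89, 94, 108, 128, 138, 143, 148, 161, 164, 173, 178, 187, 193]

Fragment lengths:
  [0,4): 4 bp
  [4,8): 4 bp
  [8,24): 16 bp
  [24,39): 15 bp
  [39,48): 9 bp
  [48,50): 2 bp
  [50,67): 17 bp
  [67,77): 10 bp
  [77,81): 4 bp
  [81,89): 8 bp
  [89,94): 5 bp
  [94,108): 14 bp
  [108,128): 20 bp
  [128,138): 10 bp
  [138,143): 5 bp
  [143,148): 5 bp
  [148,161): 13 bp
  [161,164): 3 bp
  [164,173): 9 bp
  [173,178): 5 bp
  [178,187): 9 bp
  [187,193): 6 bp
  [193,195): 2 bp

[2,2,3,4,4,4,5,5,5,5,6,8,9,9,9,10,10,13,14,15,16,17,20]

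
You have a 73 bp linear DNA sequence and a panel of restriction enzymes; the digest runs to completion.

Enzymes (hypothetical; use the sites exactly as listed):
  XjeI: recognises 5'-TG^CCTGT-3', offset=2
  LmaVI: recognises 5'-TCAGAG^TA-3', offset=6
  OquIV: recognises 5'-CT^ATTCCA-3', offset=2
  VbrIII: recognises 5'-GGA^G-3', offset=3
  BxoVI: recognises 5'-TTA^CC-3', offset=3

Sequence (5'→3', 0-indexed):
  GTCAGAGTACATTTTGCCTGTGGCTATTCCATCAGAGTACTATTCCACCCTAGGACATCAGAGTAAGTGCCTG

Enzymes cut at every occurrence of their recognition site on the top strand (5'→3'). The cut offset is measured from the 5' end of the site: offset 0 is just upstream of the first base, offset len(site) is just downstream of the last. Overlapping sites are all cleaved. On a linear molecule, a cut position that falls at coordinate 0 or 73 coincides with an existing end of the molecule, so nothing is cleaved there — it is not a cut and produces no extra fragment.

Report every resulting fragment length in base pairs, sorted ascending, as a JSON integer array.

Site scan:
  XjeI (TGCCTGT, off=2): starts [14] → cuts [16]
  LmaVI (TCAGAGTA, off=6): starts [1, 31, 57] → cuts [7, 37, 63]
  OquIV (CTATTCCA, off=2): starts [23, 39] → cuts [25, 41]
  VbrIII (GGAG, off=3): no sites
  BxoVI (TTACC, off=3): no sites

All cut coordinates (distinct, sorted): [7, 16, 25, 37, 41, 63]

Fragments:
  [0,7): 7 bp
  [7,16): 9 bp
  [16,25): 9 bp
  [25,37): 12 bp
  [37,41): 4 bp
  [41,63): 22 bp
  [63,73): 10 bp

[4,7,9,9,10,12,22]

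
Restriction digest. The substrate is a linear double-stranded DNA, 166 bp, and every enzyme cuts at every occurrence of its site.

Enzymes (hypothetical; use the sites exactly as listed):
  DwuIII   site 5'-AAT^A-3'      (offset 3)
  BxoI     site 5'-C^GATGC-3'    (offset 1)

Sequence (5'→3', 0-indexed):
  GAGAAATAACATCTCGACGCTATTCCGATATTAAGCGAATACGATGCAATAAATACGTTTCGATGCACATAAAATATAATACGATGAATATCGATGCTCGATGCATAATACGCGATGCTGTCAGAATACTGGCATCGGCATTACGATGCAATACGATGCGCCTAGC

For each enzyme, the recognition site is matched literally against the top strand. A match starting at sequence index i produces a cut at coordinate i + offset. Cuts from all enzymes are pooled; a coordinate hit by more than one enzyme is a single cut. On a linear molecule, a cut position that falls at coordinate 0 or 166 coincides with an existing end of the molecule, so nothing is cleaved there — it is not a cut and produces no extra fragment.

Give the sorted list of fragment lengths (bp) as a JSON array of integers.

Site scan:
  DwuIII (AATA, off=3): starts [4, 37, 47, 51, 72, 77, 86, 106, 124, 149] → cuts [7, 40, 50, 54, 75, 80, 89, 109, 127, 152]
  BxoI (CGATGC, off=1): starts [41, 60, 91, 98, 112, 143, 153] → cuts [42, 61, 92, 99, 113, 144, 154]

All cut coordinates (distinct, sorted): [7, 40, 42, 50, 54, 61, 75, 80, 89, 92, 99, 109, 113, 127, 144, 152, 154]

Fragments:
  [0,7): 7 bp
  [7,40): 33 bp
  [40,42): 2 bp
  [42,50): 8 bp
  [50,54): 4 bp
  [54,61): 7 bp
  [61,75): 14 bp
  [75,80): 5 bp
  [80,89): 9 bp
  [89,92): 3 bp
  [92,99): 7 bp
  [99,109): 10 bp
  [109,113): 4 bp
  [113,127): 14 bp
  [127,144): 17 bp
  [144,152): 8 bp
  [152,154): 2 bp
  [154,166): 12 bp

[2,2,3,4,4,5,7,7,7,8,8,9,10,12,14,14,17,33]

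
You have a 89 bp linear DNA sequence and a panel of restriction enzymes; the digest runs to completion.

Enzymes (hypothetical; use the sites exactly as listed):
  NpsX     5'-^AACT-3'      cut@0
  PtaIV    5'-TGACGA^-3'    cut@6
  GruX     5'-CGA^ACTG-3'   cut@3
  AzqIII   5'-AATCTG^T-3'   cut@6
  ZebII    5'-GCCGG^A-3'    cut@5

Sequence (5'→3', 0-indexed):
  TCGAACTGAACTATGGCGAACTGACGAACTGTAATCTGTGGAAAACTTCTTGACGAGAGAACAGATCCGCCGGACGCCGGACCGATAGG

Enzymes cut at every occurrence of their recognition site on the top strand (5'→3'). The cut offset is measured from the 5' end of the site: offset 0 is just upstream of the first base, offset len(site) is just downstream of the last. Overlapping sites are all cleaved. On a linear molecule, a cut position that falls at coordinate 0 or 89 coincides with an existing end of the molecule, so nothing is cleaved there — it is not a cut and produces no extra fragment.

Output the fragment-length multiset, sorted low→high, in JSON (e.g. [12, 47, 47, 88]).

Site scan:
  NpsX (AACT, off=0): starts [3, 8, 18, 26, 43] → cuts [3, 8, 18, 26, 43]
  PtaIV (TGACGA, off=6): starts [21, 50] → cuts [27, 56]
  GruX (CGAACTG, off=3): starts [1, 16, 24] → cuts [4, 19, 27]
  AzqIII (AATCTGT, off=6): starts [32] → cuts [38]
  ZebII (GCCGGA, off=5): starts [68, 75] → cuts [73, 80]

All cut coordinates (distinct, sorted): [3, 4, 8, 18, 19, 26, 27, 38, 43, 56, 73, 80]

Fragment lengths:
  [0,3): 3 bp
  [3,4): 1 bp
  [4,8): 4 bp
  [8,18): 10 bp
  [18,19): 1 bp
  [19,26): 7 bp
  [26,27): 1 bp
  [27,38): 11 bp
  [38,43): 5 bp
  [43,56): 13 bp
  [56,73): 17 bp
  [73,80): 7 bp
  [80,89): 9 bp

[1,1,1,3,4,5,7,7,9,10,11,13,17]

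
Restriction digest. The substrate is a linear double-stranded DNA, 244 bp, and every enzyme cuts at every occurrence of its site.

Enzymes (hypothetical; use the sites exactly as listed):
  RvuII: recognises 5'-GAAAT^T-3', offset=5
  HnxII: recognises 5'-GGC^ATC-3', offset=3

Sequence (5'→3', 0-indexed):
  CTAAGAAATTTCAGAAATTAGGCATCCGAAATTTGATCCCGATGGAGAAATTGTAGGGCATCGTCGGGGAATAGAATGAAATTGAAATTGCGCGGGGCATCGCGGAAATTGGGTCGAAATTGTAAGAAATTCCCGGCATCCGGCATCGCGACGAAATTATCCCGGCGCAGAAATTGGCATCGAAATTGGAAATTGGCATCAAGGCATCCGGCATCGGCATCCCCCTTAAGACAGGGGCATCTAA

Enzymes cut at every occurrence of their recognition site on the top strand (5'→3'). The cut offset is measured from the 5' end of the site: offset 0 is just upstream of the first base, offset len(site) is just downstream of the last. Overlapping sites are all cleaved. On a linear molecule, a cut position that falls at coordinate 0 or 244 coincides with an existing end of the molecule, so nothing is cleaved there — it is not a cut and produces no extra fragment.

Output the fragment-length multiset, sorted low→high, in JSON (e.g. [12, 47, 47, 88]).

Scan for sites:
  RvuII (GAAATT, off=5): starts [4, 13, 27, 46, 77, 83, 104, 115, 125, 152, 169, 181, 188] → cuts [9, 18, 32, 51, 82, 88, 109, 120, 130, 157, 174, 186, 193]
  HnxII (GGCATC, off=3): starts [20, 56, 95, 134, 141, 175, 194, 202, 209, 215, 235] → cuts [23, 59, 98, 137, 144, 178, 197, 205, 212, 218, 238]

Pooled cuts: [9, 18, 23, 32, 51, 59, 82, 88, 98, 109, 120, 130, 137, 144, 157, 174, 178, 186, 193, 197, 205, 212, 218, 238]

Fragments:
  [0,9): 9 bp
  [9,18): 9 bp
  [18,23): 5 bp
  [23,32): 9 bp
  [32,51): 19 bp
  [51,59): 8 bp
  [59,82): 23 bp
  [82,88): 6 bp
  [88,98): 10 bp
  [98,109): 11 bp
  [109,120): 11 bp
  [120,130): 10 bp
  [130,137): 7 bp
  [137,144): 7 bp
  [144,157): 13 bp
  [157,174): 17 bp
  [174,178): 4 bp
  [178,186): 8 bp
  [186,193): 7 bp
  [193,197): 4 bp
  [197,205): 8 bp
  [205,212): 7 bp
  [212,218): 6 bp
  [218,238): 20 bp
  [238,244): 6 bp

[4,4,5,6,6,6,7,7,7,7,8,8,8,9,9,9,10,10,11,11,13,17,19,20,23]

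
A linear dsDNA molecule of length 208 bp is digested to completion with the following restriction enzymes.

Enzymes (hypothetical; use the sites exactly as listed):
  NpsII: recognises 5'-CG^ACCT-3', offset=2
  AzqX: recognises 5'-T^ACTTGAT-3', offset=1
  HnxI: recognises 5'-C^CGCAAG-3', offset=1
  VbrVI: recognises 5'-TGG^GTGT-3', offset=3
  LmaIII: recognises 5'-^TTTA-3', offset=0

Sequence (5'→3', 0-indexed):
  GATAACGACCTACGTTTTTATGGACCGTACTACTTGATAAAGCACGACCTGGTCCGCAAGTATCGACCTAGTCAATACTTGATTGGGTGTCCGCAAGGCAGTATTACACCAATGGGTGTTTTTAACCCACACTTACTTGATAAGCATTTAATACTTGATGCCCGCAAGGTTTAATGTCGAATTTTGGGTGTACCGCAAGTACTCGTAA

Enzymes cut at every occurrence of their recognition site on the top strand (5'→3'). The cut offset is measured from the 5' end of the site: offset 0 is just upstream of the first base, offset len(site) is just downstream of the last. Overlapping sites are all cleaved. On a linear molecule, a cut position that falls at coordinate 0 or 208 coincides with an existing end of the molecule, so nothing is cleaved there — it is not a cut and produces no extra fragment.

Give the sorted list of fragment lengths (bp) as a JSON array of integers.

Per-enzyme occurrences:
  NpsII CGACCT/2: at [5, 44, 63] ⇒ [7, 46, 65]
  AzqX TACTTGAT/1: at [30, 75, 133, 151] ⇒ [31, 76, 134, 152]
  HnxI CCGCAAG/1: at [53, 90, 161, 192] ⇒ [54, 91, 162, 193]
  VbrVI TGGGTGT/3: at [83, 112, 184] ⇒ [86, 115, 187]
  LmaIII TTTA/0: at [16, 120, 146, 169] ⇒ [16, 120, 146, 169]

All cut coordinates (distinct, sorted): [7, 16, 31, 46, 54, 65, 76, 86, 91, 115, 120, 134, 146, 152, 162, 169, 187, 193]

Fragment lengths:
  [0,7): 7 bp
  [7,16): 9 bp
  [16,31): 15 bp
  [31,46): 15 bp
  [46,54): 8 bp
  [54,65): 11 bp
  [65,76): 11 bp
  [76,86): 10 bp
  [86,91): 5 bp
  [91,115): 24 bp
  [115,120): 5 bp
  [120,134): 14 bp
  [134,146): 12 bp
  [146,152): 6 bp
  [152,162): 10 bp
  [162,169): 7 bp
  [169,187): 18 bp
  [187,193): 6 bp
  [193,208): 15 bp

[5,5,6,6,7,7,8,9,10,10,11,11,12,14,15,15,15,18,24]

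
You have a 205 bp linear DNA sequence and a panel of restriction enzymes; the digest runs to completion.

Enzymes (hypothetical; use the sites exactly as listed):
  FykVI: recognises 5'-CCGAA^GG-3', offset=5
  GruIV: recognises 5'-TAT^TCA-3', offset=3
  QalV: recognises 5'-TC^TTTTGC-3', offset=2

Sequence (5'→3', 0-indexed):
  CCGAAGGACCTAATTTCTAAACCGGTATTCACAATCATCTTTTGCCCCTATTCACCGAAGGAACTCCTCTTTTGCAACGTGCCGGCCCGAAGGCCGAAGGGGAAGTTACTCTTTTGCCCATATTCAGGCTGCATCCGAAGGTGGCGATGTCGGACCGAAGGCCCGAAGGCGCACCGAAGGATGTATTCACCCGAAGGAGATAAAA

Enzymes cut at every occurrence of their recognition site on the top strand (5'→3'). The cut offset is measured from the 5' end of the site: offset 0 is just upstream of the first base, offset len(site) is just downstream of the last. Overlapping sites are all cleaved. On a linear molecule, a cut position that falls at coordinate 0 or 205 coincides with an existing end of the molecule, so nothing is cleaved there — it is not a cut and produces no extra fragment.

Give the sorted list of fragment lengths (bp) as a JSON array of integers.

[5,7,8,8,8,9,10,10,11,11,12,12,13,16,20,22,23]

Per-enzyme occurrences:
  FykVI (CCGAAGG, off=5): starts [0, 54, 86, 93, 134, 154, 162, 173, 190] → cuts [5, 59, 91, 98, 139, 159, 167, 178, 195]
  GruIV (TATTCA, off=3): starts [25, 48, 120, 183] → cuts [28, 51, 123, 186]
  QalV (TCTTTTGC, off=2): starts [37, 67, 109] → cuts [39, 69, 111]

Pooled cuts: [5, 28, 39, 51, 59, 69, 91, 98, 111, 123, 139, 159, 167, 178, 186, 195]

Fragments:
  [0,5): 5 bp
  [5,28): 23 bp
  [28,39): 11 bp
  [39,51): 12 bp
  [51,59): 8 bp
  [59,69): 10 bp
  [69,91): 22 bp
  [91,98): 7 bp
  [98,111): 13 bp
  [111,123): 12 bp
  [123,139): 16 bp
  [139,159): 20 bp
  [159,167): 8 bp
  [167,178): 11 bp
  [178,186): 8 bp
  [186,195): 9 bp
  [195,205): 10 bp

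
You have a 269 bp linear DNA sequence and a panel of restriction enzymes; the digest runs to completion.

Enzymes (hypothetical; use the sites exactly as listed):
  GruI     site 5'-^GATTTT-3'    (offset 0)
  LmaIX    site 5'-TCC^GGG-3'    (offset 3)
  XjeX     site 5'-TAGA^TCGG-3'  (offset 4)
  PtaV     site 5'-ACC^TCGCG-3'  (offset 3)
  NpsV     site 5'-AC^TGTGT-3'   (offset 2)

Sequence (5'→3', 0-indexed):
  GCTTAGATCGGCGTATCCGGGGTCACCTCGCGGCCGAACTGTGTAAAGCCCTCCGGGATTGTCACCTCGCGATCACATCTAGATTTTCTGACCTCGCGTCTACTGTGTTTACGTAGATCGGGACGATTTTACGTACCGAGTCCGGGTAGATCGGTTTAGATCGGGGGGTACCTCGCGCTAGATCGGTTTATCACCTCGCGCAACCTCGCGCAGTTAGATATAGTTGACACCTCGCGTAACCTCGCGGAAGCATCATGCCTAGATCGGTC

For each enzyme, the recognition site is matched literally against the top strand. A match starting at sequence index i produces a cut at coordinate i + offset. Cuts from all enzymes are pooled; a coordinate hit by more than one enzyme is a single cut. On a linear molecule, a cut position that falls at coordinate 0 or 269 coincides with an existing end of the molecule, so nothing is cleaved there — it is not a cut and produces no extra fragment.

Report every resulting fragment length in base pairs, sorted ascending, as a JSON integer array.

[6,7,7,7,9,10,10,10,10,10,11,12,12,12,12,13,14,15,15,19,22,26]

Scan for sites:
  GruI (GATTTT, off=0): starts [81, 124] → cuts [81, 124]
  LmaIX (TCCGGG, off=3): starts [15, 51, 140] → cuts [18, 54, 143]
  XjeX (TAGATCGG, off=4): starts [3, 113, 146, 156, 178, 259] → cuts [7, 117, 150, 160, 182, 263]
  PtaV (ACCTCGCG, off=3): starts [24, 63, 90, 169, 192, 202, 228, 238] → cuts [27, 66, 93, 172, 195, 205, 231, 241]
  NpsV (ACTGTGT, off=2): starts [37, 101] → cuts [39, 103]

Pooled cuts: [7, 18, 27, 39, 54, 66, 81, 93, 103, 117, 124, 143, 150, 160, 172, 182, 195, 205, 231, 241, 263]

Fragment lengths:
  [0,7): 7 bp
  [7,18): 11 bp
  [18,27): 9 bp
  [27,39): 12 bp
  [39,54): 15 bp
  [54,66): 12 bp
  [66,81): 15 bp
  [81,93): 12 bp
  [93,103): 10 bp
  [103,117): 14 bp
  [117,124): 7 bp
  [124,143): 19 bp
  [143,150): 7 bp
  [150,160): 10 bp
  [160,172): 12 bp
  [172,182): 10 bp
  [182,195): 13 bp
  [195,205): 10 bp
  [205,231): 26 bp
  [231,241): 10 bp
  [241,263): 22 bp
  [263,269): 6 bp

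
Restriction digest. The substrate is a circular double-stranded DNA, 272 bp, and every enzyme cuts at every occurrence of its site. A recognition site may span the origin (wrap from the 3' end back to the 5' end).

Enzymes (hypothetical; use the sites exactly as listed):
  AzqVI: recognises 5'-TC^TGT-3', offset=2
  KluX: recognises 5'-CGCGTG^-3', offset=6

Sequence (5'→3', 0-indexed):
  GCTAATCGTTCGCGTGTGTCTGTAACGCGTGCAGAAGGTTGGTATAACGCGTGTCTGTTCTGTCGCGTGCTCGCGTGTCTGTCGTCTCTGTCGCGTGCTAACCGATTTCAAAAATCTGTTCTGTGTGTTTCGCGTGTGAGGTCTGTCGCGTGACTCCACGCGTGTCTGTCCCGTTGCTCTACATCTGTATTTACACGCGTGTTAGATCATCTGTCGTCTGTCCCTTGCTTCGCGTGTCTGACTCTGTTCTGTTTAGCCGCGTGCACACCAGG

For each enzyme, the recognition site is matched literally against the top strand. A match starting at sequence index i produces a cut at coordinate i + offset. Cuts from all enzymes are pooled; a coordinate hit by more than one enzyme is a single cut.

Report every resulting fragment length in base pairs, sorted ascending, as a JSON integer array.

[2,2,2,4,5,5,5,7,7,8,8,9,9,9,9,10,11,12,14,15,16,18,19,19,22,25]

Site scan:
  AzqVI (TCTGT, off=2): starts [18, 53, 58, 77, 86, 114, 119, 141, 164, 183, 209, 216, 242, 247] → cuts [20, 55, 60, 79, 88, 116, 121, 143, 166, 185, 211, 218, 244, 249]
  KluX (CGCGTG, off=6): starts [10, 25, 47, 63, 71, 91, 130, 146, 158, 195, 230, 257] → cuts [16, 31, 53, 69, 77, 97, 136, 152, 164, 201, 236, 263]

All cut coordinates (distinct, sorted): [16, 20, 31, 53, 55, 60, 69, 77, 79, 88, 97, 116, 121, 136, 143, 152, 164, 166, 185, 201, 211, 218, 236, 244, 249, 263]

Fragments:
  16→20: 4 bp
  20→31: 11 bp
  31→53: 22 bp
  53→55: 2 bp
  55→60: 5 bp
  60→69: 9 bp
  69→77: 8 bp
  77→79: 2 bp
  79→88: 9 bp
  88→97: 9 bp
  97→116: 19 bp
  116→121: 5 bp
  121→136: 15 bp
  136→143: 7 bp
  143→152: 9 bp
  152→164: 12 bp
  164→166: 2 bp
  166→185: 19 bp
  185→201: 16 bp
  201→211: 10 bp
  211→218: 7 bp
  218→236: 18 bp
  236→244: 8 bp
  244→249: 5 bp
  249→263: 14 bp
  263→16 (wrap): 272-263+16 = 25 bp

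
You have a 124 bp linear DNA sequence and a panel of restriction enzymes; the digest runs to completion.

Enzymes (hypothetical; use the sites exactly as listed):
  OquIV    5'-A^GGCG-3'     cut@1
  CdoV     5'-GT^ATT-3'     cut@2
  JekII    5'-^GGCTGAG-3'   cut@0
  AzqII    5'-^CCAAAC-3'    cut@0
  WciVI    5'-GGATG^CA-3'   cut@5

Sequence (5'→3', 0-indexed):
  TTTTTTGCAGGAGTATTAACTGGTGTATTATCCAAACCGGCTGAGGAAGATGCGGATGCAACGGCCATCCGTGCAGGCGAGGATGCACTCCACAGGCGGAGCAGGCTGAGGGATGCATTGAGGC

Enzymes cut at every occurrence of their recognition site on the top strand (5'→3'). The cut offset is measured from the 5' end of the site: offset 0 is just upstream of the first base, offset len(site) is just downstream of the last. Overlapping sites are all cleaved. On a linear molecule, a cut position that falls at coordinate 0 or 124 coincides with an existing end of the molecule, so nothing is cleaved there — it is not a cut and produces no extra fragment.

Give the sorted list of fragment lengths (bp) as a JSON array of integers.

[5,7,9,9,9,10,12,12,14,17,20]

Per-enzyme occurrences:
  OquIV AGGCG/1: at [74, 93] ⇒ [75, 94]
  CdoV GTATT/2: at [12, 24] ⇒ [14, 26]
  JekII GGCTGAG/0: at [38, 103] ⇒ [38, 103]
  AzqII CCAAAC/0: at [31] ⇒ [31]
  WciVI GGATGCA/5: at [53, 80, 110] ⇒ [58, 85, 115]

Pooled cuts: [14, 26, 31, 38, 58, 75, 85, 94, 103, 115]

Fragment lengths:
  [0,14): 14 bp
  [14,26): 12 bp
  [26,31): 5 bp
  [31,38): 7 bp
  [38,58): 20 bp
  [58,75): 17 bp
  [75,85): 10 bp
  [85,94): 9 bp
  [94,103): 9 bp
  [103,115): 12 bp
  [115,124): 9 bp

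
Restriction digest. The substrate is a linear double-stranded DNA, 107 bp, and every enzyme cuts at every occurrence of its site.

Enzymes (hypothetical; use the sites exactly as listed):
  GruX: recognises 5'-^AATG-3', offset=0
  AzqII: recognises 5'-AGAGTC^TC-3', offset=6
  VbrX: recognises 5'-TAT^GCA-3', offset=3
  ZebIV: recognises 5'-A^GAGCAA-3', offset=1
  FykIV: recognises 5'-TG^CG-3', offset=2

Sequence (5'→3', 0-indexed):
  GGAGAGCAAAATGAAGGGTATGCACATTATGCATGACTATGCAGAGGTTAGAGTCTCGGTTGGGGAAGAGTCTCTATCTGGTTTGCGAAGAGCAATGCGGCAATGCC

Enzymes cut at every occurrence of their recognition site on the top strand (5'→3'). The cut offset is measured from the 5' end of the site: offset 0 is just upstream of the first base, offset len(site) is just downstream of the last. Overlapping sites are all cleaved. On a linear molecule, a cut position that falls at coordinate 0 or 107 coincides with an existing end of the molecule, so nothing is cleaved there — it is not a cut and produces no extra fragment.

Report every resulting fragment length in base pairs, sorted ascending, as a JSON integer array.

Per-enzyme occurrences:
  GruX (AATG, off=0): starts [9, 93, 101] → cuts [9, 93, 101]
  AzqII (AGAGTCTC, off=6): starts [49, 66] → cuts [55, 72]
  VbrX (TATGCA, off=3): starts [18, 27, 37] → cuts [21, 30, 40]
  ZebIV (AGAGCAA, off=1): starts [2, 88] → cuts [3, 89]
  FykIV (TGCG, off=2): starts [83, 95] → cuts [85, 97]

All cut coordinates (distinct, sorted): [3, 9, 21, 30, 40, 55, 72, 85, 89, 93, 97, 101]

Fragment lengths:
  [0,3): 3 bp
  [3,9): 6 bp
  [9,21): 12 bp
  [21,30): 9 bp
  [30,40): 10 bp
  [40,55): 15 bp
  [55,72): 17 bp
  [72,85): 13 bp
  [85,89): 4 bp
  [89,93): 4 bp
  [93,97): 4 bp
  [97,101): 4 bp
  [101,107): 6 bp

[3,4,4,4,4,6,6,9,10,12,13,15,17]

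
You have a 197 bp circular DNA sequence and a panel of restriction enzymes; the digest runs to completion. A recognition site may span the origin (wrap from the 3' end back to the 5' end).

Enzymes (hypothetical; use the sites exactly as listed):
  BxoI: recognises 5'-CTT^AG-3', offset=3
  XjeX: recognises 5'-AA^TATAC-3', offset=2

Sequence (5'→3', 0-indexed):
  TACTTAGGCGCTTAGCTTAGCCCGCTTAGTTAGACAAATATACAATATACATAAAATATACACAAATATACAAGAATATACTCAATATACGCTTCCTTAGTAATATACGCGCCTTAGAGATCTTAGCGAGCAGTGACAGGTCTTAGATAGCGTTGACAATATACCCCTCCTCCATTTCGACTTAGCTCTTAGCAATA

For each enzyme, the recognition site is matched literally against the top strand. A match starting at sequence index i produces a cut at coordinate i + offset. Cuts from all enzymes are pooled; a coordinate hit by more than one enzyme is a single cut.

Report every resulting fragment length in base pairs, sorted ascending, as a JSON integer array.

[5,5,5,7,7,7,8,9,9,9,10,10,11,11,12,13,15,20,24]

Per-enzyme occurrences:
  BxoI CTTAG/3: at [2, 10, 15, 24, 95, 112, 121, 141, 180, 187] ⇒ [5, 13, 18, 27, 98, 115, 124, 144, 183, 190]
  XjeX AATATAC/2: at [36, 43, 54, 64, 74, 83, 101, 157, 193] ⇒ [38, 45, 56, 66, 76, 85, 103, 159, 195]

All cut coordinates (distinct, sorted): [5, 13, 18, 27, 38, 45, 56, 66, 76, 85, 98, 103, 115, 124, 144, 159, 183, 190, 195]

Fragment lengths:
  5→13: 8 bp
  13→18: 5 bp
  18→27: 9 bp
  27→38: 11 bp
  38→45: 7 bp
  45→56: 11 bp
  56→66: 10 bp
  66→76: 10 bp
  76→85: 9 bp
  85→98: 13 bp
  98→103: 5 bp
  103→115: 12 bp
  115→124: 9 bp
  124→144: 20 bp
  144→159: 15 bp
  159→183: 24 bp
  183→190: 7 bp
  190→195: 5 bp
  195→5 (wrap): 197-195+5 = 7 bp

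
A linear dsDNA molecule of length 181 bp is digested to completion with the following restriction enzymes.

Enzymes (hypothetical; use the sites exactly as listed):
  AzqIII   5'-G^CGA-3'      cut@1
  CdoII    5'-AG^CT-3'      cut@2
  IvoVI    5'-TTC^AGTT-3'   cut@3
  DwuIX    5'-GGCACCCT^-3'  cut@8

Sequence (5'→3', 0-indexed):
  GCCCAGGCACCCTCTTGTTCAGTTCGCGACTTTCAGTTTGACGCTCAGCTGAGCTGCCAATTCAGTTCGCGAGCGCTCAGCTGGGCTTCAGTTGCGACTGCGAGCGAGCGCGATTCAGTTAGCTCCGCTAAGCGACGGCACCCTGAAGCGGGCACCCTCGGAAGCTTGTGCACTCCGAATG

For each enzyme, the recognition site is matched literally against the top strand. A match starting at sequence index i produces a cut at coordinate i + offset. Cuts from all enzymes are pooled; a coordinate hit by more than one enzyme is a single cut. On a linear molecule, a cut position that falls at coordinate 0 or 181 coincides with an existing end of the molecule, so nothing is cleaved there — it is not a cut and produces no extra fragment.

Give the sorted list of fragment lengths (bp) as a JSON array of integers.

[4,5,5,6,6,6,6,6,6,6,7,8,9,10,10,11,12,13,14,14,17]

Site scan:
  AzqIII (GCGA, off=1): starts [25, 68, 93, 99, 103, 109, 131] → cuts [26, 69, 94, 100, 104, 110, 132]
  CdoII (AGCT, off=2): starts [46, 51, 78, 120, 162] → cuts [48, 53, 80, 122, 164]
  IvoVI (TTCAGTT, off=3): starts [17, 31, 60, 86, 113] → cuts [20, 34, 63, 89, 116]
  DwuIX (GGCACCCT, off=8): starts [5, 136, 150] → cuts [13, 144, 158]

All cut coordinates (distinct, sorted): [13, 20, 26, 34, 48, 53, 63, 69, 80, 89, 94, 100, 104, 110, 116, 122, 132, 144, 158, 164]

Fragment lengths:
  [0,13): 13 bp
  [13,20): 7 bp
  [20,26): 6 bp
  [26,34): 8 bp
  [34,48): 14 bp
  [48,53): 5 bp
  [53,63): 10 bp
  [63,69): 6 bp
  [69,80): 11 bp
  [80,89): 9 bp
  [89,94): 5 bp
  [94,100): 6 bp
  [100,104): 4 bp
  [104,110): 6 bp
  [110,116): 6 bp
  [116,122): 6 bp
  [122,132): 10 bp
  [132,144): 12 bp
  [144,158): 14 bp
  [158,164): 6 bp
  [164,181): 17 bp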